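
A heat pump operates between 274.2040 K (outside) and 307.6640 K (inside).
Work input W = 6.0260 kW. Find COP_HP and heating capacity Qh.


COP = 307.6640 / 33.4600 = 9.1950
Qh = 9.1950 * 6.0260 = 55.4089 kW

COP = 9.1950, Qh = 55.4089 kW


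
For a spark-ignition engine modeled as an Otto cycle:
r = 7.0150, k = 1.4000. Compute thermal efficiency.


r^(k-1) = 2.1798
eta = 1 - 1/2.1798 = 0.5412 = 54.1236%

54.1236%


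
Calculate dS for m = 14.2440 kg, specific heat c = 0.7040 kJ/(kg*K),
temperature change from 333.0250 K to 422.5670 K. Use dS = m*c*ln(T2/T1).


T2/T1 = 1.2689
ln(T2/T1) = 0.2381
dS = 14.2440 * 0.7040 * 0.2381 = 2.3879 kJ/K

2.3879 kJ/K


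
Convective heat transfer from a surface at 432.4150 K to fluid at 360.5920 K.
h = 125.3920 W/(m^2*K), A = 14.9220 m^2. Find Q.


dT = 71.8230 K
Q = 125.3920 * 14.9220 * 71.8230 = 134387.9739 W

134387.9739 W


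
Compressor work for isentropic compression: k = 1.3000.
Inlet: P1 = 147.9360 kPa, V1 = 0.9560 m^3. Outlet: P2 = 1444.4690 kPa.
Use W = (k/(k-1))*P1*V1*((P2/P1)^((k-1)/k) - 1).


(k-1)/k = 0.2308
(P2/P1)^exp = 1.6919
W = 4.3333 * 147.9360 * 0.9560 * (1.6919 - 1) = 424.0365 kJ

424.0365 kJ


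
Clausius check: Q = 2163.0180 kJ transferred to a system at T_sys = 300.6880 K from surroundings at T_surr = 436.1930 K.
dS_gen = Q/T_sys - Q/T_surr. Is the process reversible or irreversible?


dS_sys = 2163.0180/300.6880 = 7.1936 kJ/K
dS_surr = -2163.0180/436.1930 = -4.9589 kJ/K
dS_gen = 7.1936 - 4.9589 = 2.2347 kJ/K (irreversible)

dS_gen = 2.2347 kJ/K, irreversible


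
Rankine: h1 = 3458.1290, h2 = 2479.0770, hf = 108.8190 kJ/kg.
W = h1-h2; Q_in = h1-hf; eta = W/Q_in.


W = 979.0520 kJ/kg
Q_in = 3349.3100 kJ/kg
eta = 0.2923 = 29.2315%

eta = 29.2315%


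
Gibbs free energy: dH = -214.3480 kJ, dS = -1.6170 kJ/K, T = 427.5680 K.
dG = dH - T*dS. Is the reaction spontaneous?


T*dS = 427.5680 * -1.6170 = -691.3775 kJ
dG = -214.3480 + 691.3775 = 477.0295 kJ (non-spontaneous)

dG = 477.0295 kJ, non-spontaneous


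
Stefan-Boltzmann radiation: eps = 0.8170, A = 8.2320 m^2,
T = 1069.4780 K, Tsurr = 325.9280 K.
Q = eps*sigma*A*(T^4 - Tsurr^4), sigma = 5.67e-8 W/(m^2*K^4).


T^4 = 1.3082e+12
Tsurr^4 = 1.1285e+10
Q = 0.8170 * 5.67e-8 * 8.2320 * 1.2970e+12 = 494578.8171 W

494578.8171 W


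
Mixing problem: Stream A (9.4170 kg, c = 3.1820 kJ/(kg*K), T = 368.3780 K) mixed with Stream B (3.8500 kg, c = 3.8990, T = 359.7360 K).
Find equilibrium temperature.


num = 16438.4588
den = 44.9760
Tf = 365.4937 K

365.4937 K


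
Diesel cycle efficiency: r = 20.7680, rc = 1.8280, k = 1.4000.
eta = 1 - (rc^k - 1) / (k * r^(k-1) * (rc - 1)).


r^(k-1) = 3.3648
rc^k = 2.3268
eta = 0.6598 = 65.9825%

65.9825%


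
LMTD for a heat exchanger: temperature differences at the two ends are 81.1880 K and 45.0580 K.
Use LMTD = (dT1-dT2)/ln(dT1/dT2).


dT1/dT2 = 1.8019
ln(dT1/dT2) = 0.5888
LMTD = 36.1300 / 0.5888 = 61.3603 K

61.3603 K


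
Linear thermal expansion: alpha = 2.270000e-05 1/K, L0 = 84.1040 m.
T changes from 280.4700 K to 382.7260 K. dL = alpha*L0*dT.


dT = 102.2560 K
dL = 2.270000e-05 * 84.1040 * 102.2560 = 0.195223 m
L_final = 84.299223 m

dL = 0.195223 m


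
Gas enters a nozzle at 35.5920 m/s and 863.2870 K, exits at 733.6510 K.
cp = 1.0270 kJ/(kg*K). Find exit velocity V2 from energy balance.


dT = 129.6360 K
2*cp*1000*dT = 266272.3440
V1^2 = 1266.7905
V2 = sqrt(267539.1345) = 517.2419 m/s

517.2419 m/s


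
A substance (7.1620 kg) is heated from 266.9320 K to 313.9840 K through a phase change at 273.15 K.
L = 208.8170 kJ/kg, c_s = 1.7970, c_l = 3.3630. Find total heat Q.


Q1 (sensible, solid) = 7.1620 * 1.7970 * 6.2180 = 80.0264 kJ
Q2 (latent) = 7.1620 * 208.8170 = 1495.5474 kJ
Q3 (sensible, liquid) = 7.1620 * 3.3630 * 40.8340 = 983.5198 kJ
Q_total = 2559.0935 kJ

2559.0935 kJ


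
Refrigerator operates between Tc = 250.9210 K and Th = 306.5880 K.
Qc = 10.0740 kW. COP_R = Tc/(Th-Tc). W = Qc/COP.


COP = 250.9210 / 55.6670 = 4.5075
W = 10.0740 / 4.5075 = 2.2349 kW

COP = 4.5075, W = 2.2349 kW


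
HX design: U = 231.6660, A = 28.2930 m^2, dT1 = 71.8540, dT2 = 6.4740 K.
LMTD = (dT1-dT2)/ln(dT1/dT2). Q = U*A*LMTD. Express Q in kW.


LMTD = 27.1642 K
Q = 231.6660 * 28.2930 * 27.1642 = 178048.6198 W = 178.0486 kW

178.0486 kW


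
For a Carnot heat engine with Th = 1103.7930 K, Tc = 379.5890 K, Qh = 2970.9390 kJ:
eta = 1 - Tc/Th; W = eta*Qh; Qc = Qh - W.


eta = 1 - 379.5890/1103.7930 = 0.6561
W = 0.6561 * 2970.9390 = 1949.2476 kJ
Qc = 2970.9390 - 1949.2476 = 1021.6914 kJ

eta = 65.6105%, W = 1949.2476 kJ, Qc = 1021.6914 kJ


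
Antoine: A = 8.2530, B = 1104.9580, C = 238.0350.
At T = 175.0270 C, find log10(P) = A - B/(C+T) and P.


C+T = 413.0620
B/(C+T) = 2.6750
log10(P) = 8.2530 - 2.6750 = 5.5780
P = 10^5.5780 = 378406.4068 mmHg

378406.4068 mmHg


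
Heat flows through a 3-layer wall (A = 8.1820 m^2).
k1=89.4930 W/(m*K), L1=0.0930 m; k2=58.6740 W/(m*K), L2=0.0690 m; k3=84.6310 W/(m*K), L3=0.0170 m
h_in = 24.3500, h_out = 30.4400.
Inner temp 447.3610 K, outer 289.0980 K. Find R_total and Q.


R_conv_in = 1/(24.3500*8.1820) = 0.0050
R_1 = 0.0930/(89.4930*8.1820) = 0.0001
R_2 = 0.0690/(58.6740*8.1820) = 0.0001
R_3 = 0.0170/(84.6310*8.1820) = 2.4550e-05
R_conv_out = 1/(30.4400*8.1820) = 0.0040
R_total = 0.0093 K/W
Q = 158.2630 / 0.0093 = 16963.4166 W

R_total = 0.0093 K/W, Q = 16963.4166 W


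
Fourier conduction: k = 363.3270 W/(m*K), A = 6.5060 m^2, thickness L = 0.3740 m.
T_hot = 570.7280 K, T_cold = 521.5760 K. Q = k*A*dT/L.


dT = 49.1520 K
Q = 363.3270 * 6.5060 * 49.1520 / 0.3740 = 310657.1285 W

310657.1285 W


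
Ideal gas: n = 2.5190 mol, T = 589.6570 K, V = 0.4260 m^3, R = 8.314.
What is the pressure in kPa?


P = nRT/V = 2.5190 * 8.314 * 589.6570 / 0.4260
= 12349.1665 / 0.4260 = 28988.6538 Pa = 28.9887 kPa

28.9887 kPa


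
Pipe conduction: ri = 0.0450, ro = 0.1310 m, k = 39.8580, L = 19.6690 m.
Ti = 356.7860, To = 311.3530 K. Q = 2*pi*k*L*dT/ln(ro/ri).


dT = 45.4330 K
ln(ro/ri) = 1.0685
Q = 2*pi*39.8580*19.6690*45.4330 / 1.0685 = 209440.3630 W

209440.3630 W


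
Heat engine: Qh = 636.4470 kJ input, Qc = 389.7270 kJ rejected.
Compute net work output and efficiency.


W = 636.4470 - 389.7270 = 246.7200 kJ
eta = 246.7200 / 636.4470 = 0.3877 = 38.7652%

W = 246.7200 kJ, eta = 38.7652%


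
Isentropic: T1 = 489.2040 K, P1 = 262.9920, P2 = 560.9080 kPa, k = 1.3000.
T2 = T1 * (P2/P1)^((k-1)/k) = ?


(k-1)/k = 0.2308
(P2/P1)^exp = 1.1910
T2 = 489.2040 * 1.1910 = 582.6414 K

582.6414 K


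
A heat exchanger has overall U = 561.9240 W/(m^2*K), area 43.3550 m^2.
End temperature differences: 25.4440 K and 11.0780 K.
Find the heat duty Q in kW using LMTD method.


LMTD = 17.2768 K
Q = 561.9240 * 43.3550 * 17.2768 = 420901.5855 W = 420.9016 kW

420.9016 kW


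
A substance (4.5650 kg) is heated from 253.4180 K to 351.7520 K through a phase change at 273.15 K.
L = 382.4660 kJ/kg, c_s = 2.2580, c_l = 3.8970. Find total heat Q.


Q1 (sensible, solid) = 4.5650 * 2.2580 * 19.7320 = 203.3929 kJ
Q2 (latent) = 4.5650 * 382.4660 = 1745.9573 kJ
Q3 (sensible, liquid) = 4.5650 * 3.8970 * 78.6020 = 1398.3143 kJ
Q_total = 3347.6645 kJ

3347.6645 kJ


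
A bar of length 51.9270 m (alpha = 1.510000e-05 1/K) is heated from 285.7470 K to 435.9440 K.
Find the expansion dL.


dT = 150.1970 K
dL = 1.510000e-05 * 51.9270 * 150.1970 = 0.117769 m
L_final = 52.044769 m

dL = 0.117769 m


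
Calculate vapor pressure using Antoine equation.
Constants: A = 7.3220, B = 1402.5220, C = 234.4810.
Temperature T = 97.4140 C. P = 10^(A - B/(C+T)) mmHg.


C+T = 331.8950
B/(C+T) = 4.2258
log10(P) = 7.3220 - 4.2258 = 3.0962
P = 10^3.0962 = 1247.9571 mmHg

1247.9571 mmHg


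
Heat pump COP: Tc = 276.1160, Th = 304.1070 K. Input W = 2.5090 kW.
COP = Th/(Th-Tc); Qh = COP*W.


COP = 304.1070 / 27.9910 = 10.8645
Qh = 10.8645 * 2.5090 = 27.2589 kW

COP = 10.8645, Qh = 27.2589 kW


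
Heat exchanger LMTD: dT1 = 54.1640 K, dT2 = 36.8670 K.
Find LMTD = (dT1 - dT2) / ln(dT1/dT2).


dT1/dT2 = 1.4692
ln(dT1/dT2) = 0.3847
LMTD = 17.2970 / 0.3847 = 44.9624 K

44.9624 K


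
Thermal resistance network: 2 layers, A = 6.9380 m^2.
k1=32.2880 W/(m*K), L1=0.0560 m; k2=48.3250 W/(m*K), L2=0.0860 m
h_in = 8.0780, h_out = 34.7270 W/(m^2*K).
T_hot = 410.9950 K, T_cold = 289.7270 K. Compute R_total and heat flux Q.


R_conv_in = 1/(8.0780*6.9380) = 0.0178
R_1 = 0.0560/(32.2880*6.9380) = 0.0002
R_2 = 0.0860/(48.3250*6.9380) = 0.0003
R_conv_out = 1/(34.7270*6.9380) = 0.0042
R_total = 0.0225 K/W
Q = 121.2680 / 0.0225 = 5389.7558 W

R_total = 0.0225 K/W, Q = 5389.7558 W


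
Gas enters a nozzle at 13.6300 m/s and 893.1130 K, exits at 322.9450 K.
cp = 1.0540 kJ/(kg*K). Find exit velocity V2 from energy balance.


dT = 570.1680 K
2*cp*1000*dT = 1201914.1440
V1^2 = 185.7769
V2 = sqrt(1202099.9209) = 1096.4032 m/s

1096.4032 m/s


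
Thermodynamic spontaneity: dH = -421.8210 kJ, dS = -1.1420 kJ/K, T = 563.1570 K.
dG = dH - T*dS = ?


T*dS = 563.1570 * -1.1420 = -643.1253 kJ
dG = -421.8210 + 643.1253 = 221.3043 kJ (non-spontaneous)

dG = 221.3043 kJ, non-spontaneous


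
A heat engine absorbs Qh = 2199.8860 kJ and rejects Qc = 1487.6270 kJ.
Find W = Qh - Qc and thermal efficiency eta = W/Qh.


W = 2199.8860 - 1487.6270 = 712.2590 kJ
eta = 712.2590 / 2199.8860 = 0.3238 = 32.3771%

W = 712.2590 kJ, eta = 32.3771%


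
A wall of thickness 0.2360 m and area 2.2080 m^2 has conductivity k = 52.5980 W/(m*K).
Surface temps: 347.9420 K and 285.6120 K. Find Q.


dT = 62.3300 K
Q = 52.5980 * 2.2080 * 62.3300 / 0.2360 = 30672.8001 W

30672.8001 W


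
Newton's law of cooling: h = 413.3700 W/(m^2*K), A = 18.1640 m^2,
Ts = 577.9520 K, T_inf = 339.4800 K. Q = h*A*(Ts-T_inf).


dT = 238.4720 K
Q = 413.3700 * 18.1640 * 238.4720 = 1790555.7275 W

1790555.7275 W


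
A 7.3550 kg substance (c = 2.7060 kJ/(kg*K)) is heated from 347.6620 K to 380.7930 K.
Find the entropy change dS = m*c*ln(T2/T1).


T2/T1 = 1.0953
ln(T2/T1) = 0.0910
dS = 7.3550 * 2.7060 * 0.0910 = 1.8116 kJ/K

1.8116 kJ/K


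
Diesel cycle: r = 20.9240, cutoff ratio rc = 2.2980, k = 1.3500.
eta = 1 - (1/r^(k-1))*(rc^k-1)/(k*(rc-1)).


r^(k-1) = 2.8988
rc^k = 3.0748
eta = 0.5915 = 59.1539%

59.1539%


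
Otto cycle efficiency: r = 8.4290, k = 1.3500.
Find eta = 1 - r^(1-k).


r^(k-1) = 2.1087
eta = 1 - 1/2.1087 = 0.5258 = 52.5782%

52.5782%


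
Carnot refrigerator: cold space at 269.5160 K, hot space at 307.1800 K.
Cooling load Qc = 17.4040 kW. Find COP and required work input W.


COP = 269.5160 / 37.6640 = 7.1558
W = 17.4040 / 7.1558 = 2.4322 kW

COP = 7.1558, W = 2.4322 kW


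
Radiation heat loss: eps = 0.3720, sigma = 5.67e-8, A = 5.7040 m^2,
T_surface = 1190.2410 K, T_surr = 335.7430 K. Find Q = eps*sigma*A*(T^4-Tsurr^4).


T^4 = 2.0070e+12
Tsurr^4 = 1.2707e+10
Q = 0.3720 * 5.67e-8 * 5.7040 * 1.9943e+12 = 239931.2299 W

239931.2299 W


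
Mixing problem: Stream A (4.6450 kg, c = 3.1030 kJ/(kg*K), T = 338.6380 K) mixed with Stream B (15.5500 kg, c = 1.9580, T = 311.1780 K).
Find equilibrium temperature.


num = 14355.3422
den = 44.8603
Tf = 320.0008 K

320.0008 K


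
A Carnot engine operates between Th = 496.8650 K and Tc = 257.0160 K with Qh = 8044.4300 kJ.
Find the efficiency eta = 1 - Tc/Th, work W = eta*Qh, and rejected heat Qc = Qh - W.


eta = 1 - 257.0160/496.8650 = 0.4827
W = 0.4827 * 8044.4300 = 3883.2449 kJ
Qc = 8044.4300 - 3883.2449 = 4161.1851 kJ

eta = 48.2725%, W = 3883.2449 kJ, Qc = 4161.1851 kJ


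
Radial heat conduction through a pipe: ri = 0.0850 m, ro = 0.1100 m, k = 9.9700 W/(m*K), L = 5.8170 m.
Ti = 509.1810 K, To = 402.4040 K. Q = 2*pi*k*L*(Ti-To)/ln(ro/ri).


dT = 106.7770 K
ln(ro/ri) = 0.2578
Q = 2*pi*9.9700*5.8170*106.7770 / 0.2578 = 150910.6386 W

150910.6386 W


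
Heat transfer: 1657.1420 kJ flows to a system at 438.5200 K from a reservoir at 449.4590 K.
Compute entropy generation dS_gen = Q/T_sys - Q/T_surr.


dS_sys = 1657.1420/438.5200 = 3.7789 kJ/K
dS_surr = -1657.1420/449.4590 = -3.6870 kJ/K
dS_gen = 3.7789 - 3.6870 = 0.0920 kJ/K (irreversible)

dS_gen = 0.0920 kJ/K, irreversible


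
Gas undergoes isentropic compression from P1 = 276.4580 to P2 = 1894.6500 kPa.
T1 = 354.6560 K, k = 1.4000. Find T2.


(k-1)/k = 0.2857
(P2/P1)^exp = 1.7331
T2 = 354.6560 * 1.7331 = 614.6613 K

614.6613 K


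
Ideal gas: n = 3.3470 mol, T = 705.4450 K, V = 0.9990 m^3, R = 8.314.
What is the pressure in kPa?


P = nRT/V = 3.3470 * 8.314 * 705.4450 / 0.9990
= 19630.3884 / 0.9990 = 19650.0384 Pa = 19.6500 kPa

19.6500 kPa


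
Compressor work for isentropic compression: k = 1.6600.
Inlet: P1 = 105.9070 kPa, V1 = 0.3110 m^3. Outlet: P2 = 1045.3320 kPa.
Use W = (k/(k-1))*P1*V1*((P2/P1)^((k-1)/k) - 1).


(k-1)/k = 0.3976
(P2/P1)^exp = 2.4851
W = 2.5152 * 105.9070 * 0.3110 * (2.4851 - 1) = 123.0245 kJ

123.0245 kJ


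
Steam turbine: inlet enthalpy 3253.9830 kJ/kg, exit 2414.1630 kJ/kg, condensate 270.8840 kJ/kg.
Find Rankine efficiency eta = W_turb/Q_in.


W = 839.8200 kJ/kg
Q_in = 2983.0990 kJ/kg
eta = 0.2815 = 28.1526%

eta = 28.1526%


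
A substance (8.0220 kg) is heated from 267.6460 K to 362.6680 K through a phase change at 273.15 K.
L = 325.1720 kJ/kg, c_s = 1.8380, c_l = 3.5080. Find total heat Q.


Q1 (sensible, solid) = 8.0220 * 1.8380 * 5.5040 = 81.1534 kJ
Q2 (latent) = 8.0220 * 325.1720 = 2608.5298 kJ
Q3 (sensible, liquid) = 8.0220 * 3.5080 * 89.5180 = 2519.1418 kJ
Q_total = 5208.8250 kJ

5208.8250 kJ


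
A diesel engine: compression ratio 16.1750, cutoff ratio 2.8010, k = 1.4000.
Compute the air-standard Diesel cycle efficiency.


r^(k-1) = 3.0447
rc^k = 4.2290
eta = 0.5794 = 57.9380%

57.9380%


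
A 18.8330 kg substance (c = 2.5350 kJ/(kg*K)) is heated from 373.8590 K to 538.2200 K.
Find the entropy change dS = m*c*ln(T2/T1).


T2/T1 = 1.4396
ln(T2/T1) = 0.3644
dS = 18.8330 * 2.5350 * 0.3644 = 17.3965 kJ/K

17.3965 kJ/K


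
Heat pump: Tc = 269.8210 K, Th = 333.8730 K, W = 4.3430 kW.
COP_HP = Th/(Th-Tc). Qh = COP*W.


COP = 333.8730 / 64.0520 = 5.2125
Qh = 5.2125 * 4.3430 = 22.6380 kW

COP = 5.2125, Qh = 22.6380 kW


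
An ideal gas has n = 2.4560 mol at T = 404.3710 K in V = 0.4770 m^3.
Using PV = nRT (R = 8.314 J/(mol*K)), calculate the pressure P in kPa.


P = nRT/V = 2.4560 * 8.314 * 404.3710 / 0.4770
= 8256.9259 / 0.4770 = 17310.1171 Pa = 17.3101 kPa

17.3101 kPa


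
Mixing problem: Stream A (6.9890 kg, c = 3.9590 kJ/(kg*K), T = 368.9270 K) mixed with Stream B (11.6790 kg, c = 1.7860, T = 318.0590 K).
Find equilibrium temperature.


num = 16842.3029
den = 48.5281
Tf = 347.0626 K

347.0626 K


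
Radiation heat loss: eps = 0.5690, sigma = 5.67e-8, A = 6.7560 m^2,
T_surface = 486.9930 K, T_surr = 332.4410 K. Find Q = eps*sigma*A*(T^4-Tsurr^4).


T^4 = 5.6246e+10
Tsurr^4 = 1.2214e+10
Q = 0.5690 * 5.67e-8 * 6.7560 * 4.4032e+10 = 9597.3711 W

9597.3711 W


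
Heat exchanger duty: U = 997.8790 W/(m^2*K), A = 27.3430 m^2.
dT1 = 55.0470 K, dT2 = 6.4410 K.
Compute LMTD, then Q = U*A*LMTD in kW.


LMTD = 22.6548 K
Q = 997.8790 * 27.3430 * 22.6548 = 618136.9274 W = 618.1369 kW

618.1369 kW


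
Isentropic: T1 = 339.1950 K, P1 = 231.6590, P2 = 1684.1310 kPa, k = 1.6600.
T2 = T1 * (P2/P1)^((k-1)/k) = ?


(k-1)/k = 0.3976
(P2/P1)^exp = 2.2006
T2 = 339.1950 * 2.2006 = 746.4215 K

746.4215 K


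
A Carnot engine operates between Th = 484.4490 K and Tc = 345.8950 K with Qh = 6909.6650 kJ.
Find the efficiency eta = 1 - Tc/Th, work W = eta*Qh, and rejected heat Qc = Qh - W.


eta = 1 - 345.8950/484.4490 = 0.2860
W = 0.2860 * 6909.6650 = 1976.1868 kJ
Qc = 6909.6650 - 1976.1868 = 4933.4782 kJ

eta = 28.6003%, W = 1976.1868 kJ, Qc = 4933.4782 kJ


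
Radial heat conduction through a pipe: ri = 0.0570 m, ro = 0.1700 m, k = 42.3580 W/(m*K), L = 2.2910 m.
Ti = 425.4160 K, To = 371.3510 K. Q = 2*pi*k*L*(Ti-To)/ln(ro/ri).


dT = 54.0650 K
ln(ro/ri) = 1.0927
Q = 2*pi*42.3580*2.2910*54.0650 / 1.0927 = 30167.3332 W

30167.3332 W


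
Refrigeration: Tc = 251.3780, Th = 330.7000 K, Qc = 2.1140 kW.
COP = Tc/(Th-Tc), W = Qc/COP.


COP = 251.3780 / 79.3220 = 3.1691
W = 2.1140 / 3.1691 = 0.6671 kW

COP = 3.1691, W = 0.6671 kW


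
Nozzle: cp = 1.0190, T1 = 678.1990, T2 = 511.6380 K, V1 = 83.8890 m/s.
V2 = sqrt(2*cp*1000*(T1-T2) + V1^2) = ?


dT = 166.5610 K
2*cp*1000*dT = 339451.3180
V1^2 = 7037.3643
V2 = sqrt(346488.6823) = 588.6329 m/s

588.6329 m/s


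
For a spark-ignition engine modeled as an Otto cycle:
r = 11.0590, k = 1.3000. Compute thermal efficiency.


r^(k-1) = 2.0564
eta = 1 - 1/2.0564 = 0.5137 = 51.3721%

51.3721%


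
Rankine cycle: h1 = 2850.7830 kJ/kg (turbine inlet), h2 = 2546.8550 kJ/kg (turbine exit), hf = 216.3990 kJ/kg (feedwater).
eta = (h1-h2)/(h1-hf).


W = 303.9280 kJ/kg
Q_in = 2634.3840 kJ/kg
eta = 0.1154 = 11.5370%

eta = 11.5370%


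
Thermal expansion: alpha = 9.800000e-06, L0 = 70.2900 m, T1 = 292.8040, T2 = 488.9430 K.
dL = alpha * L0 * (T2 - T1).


dT = 196.1390 K
dL = 9.800000e-06 * 70.2900 * 196.1390 = 0.135109 m
L_final = 70.425109 m

dL = 0.135109 m


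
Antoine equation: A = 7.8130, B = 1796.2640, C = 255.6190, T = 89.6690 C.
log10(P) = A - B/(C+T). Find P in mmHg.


C+T = 345.2880
B/(C+T) = 5.2022
log10(P) = 7.8130 - 5.2022 = 2.6108
P = 10^2.6108 = 408.1130 mmHg

408.1130 mmHg


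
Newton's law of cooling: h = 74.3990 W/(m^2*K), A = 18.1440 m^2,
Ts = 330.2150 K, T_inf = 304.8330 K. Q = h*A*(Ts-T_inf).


dT = 25.3820 K
Q = 74.3990 * 18.1440 * 25.3820 = 34263.0465 W

34263.0465 W


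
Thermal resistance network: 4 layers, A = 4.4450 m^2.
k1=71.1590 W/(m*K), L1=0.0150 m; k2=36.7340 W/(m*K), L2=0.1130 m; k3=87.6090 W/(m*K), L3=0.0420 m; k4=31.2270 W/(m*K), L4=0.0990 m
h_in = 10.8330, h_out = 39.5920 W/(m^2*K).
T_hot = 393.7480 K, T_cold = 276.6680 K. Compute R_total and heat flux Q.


R_conv_in = 1/(10.8330*4.4450) = 0.0208
R_1 = 0.0150/(71.1590*4.4450) = 4.7423e-05
R_2 = 0.1130/(36.7340*4.4450) = 0.0007
R_3 = 0.0420/(87.6090*4.4450) = 0.0001
R_4 = 0.0990/(31.2270*4.4450) = 0.0007
R_conv_out = 1/(39.5920*4.4450) = 0.0057
R_total = 0.0280 K/W
Q = 117.0800 / 0.0280 = 4179.9219 W

R_total = 0.0280 K/W, Q = 4179.9219 W


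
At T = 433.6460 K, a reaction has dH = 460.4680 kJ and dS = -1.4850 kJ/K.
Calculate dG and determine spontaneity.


T*dS = 433.6460 * -1.4850 = -643.9643 kJ
dG = 460.4680 + 643.9643 = 1104.4323 kJ (non-spontaneous)

dG = 1104.4323 kJ, non-spontaneous


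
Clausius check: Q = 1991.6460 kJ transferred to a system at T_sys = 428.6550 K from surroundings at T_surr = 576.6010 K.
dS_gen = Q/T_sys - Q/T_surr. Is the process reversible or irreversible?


dS_sys = 1991.6460/428.6550 = 4.6463 kJ/K
dS_surr = -1991.6460/576.6010 = -3.4541 kJ/K
dS_gen = 4.6463 - 3.4541 = 1.1922 kJ/K (irreversible)

dS_gen = 1.1922 kJ/K, irreversible


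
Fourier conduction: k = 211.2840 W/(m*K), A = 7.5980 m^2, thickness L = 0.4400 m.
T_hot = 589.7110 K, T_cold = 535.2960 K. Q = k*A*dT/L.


dT = 54.4150 K
Q = 211.2840 * 7.5980 * 54.4150 / 0.4400 = 198532.6120 W

198532.6120 W


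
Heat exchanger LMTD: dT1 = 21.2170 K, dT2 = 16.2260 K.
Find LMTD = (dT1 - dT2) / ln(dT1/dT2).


dT1/dT2 = 1.3076
ln(dT1/dT2) = 0.2682
LMTD = 4.9910 / 0.2682 = 18.6101 K

18.6101 K


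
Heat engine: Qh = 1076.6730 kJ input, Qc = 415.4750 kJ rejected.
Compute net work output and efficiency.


W = 1076.6730 - 415.4750 = 661.1980 kJ
eta = 661.1980 / 1076.6730 = 0.6141 = 61.4112%

W = 661.1980 kJ, eta = 61.4112%


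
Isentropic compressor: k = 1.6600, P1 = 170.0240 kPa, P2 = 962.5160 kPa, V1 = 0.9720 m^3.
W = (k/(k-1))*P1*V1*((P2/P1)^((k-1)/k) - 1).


(k-1)/k = 0.3976
(P2/P1)^exp = 1.9923
W = 2.5152 * 170.0240 * 0.9720 * (1.9923 - 1) = 412.4429 kJ

412.4429 kJ


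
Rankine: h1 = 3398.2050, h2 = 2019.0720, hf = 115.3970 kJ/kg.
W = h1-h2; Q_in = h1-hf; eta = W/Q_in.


W = 1379.1330 kJ/kg
Q_in = 3282.8080 kJ/kg
eta = 0.4201 = 42.0108%

eta = 42.0108%


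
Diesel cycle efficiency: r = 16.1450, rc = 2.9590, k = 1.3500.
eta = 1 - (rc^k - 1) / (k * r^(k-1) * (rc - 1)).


r^(k-1) = 2.6474
rc^k = 4.3256
eta = 0.5250 = 52.5007%

52.5007%


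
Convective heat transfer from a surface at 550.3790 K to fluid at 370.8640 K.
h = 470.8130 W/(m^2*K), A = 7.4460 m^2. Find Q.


dT = 179.5150 K
Q = 470.8130 * 7.4460 * 179.5150 = 629320.9959 W

629320.9959 W


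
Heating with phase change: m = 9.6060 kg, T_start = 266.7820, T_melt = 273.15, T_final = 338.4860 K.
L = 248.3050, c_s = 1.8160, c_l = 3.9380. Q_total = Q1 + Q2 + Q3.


Q1 (sensible, solid) = 9.6060 * 1.8160 * 6.3680 = 111.0866 kJ
Q2 (latent) = 9.6060 * 248.3050 = 2385.2178 kJ
Q3 (sensible, liquid) = 9.6060 * 3.9380 * 65.3360 = 2471.5582 kJ
Q_total = 4967.8626 kJ

4967.8626 kJ


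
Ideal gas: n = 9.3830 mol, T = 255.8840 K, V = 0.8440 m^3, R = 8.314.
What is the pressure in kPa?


P = nRT/V = 9.3830 * 8.314 * 255.8840 / 0.8440
= 19961.5779 / 0.8440 = 23651.1586 Pa = 23.6512 kPa

23.6512 kPa


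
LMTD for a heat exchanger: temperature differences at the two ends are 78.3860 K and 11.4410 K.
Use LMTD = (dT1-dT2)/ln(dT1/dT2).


dT1/dT2 = 6.8513
ln(dT1/dT2) = 1.9244
LMTD = 66.9450 / 1.9244 = 34.7867 K

34.7867 K


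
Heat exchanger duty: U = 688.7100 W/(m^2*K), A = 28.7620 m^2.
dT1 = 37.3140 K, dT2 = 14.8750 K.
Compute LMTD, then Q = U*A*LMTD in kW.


LMTD = 24.3985 K
Q = 688.7100 * 28.7620 * 24.3985 = 483302.5558 W = 483.3026 kW

483.3026 kW


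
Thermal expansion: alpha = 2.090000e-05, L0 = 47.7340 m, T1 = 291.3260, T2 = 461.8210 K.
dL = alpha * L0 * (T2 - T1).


dT = 170.4950 K
dL = 2.090000e-05 * 47.7340 * 170.4950 = 0.170093 m
L_final = 47.904093 m

dL = 0.170093 m


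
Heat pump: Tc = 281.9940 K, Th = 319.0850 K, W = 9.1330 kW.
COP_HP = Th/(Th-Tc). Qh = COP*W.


COP = 319.0850 / 37.0910 = 8.6028
Qh = 8.6028 * 9.1330 = 78.5690 kW

COP = 8.6028, Qh = 78.5690 kW


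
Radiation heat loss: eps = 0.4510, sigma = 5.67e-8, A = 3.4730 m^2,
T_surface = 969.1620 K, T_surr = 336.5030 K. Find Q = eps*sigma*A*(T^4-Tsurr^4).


T^4 = 8.8224e+11
Tsurr^4 = 1.2822e+10
Q = 0.4510 * 5.67e-8 * 3.4730 * 8.6942e+11 = 77213.2369 W

77213.2369 W


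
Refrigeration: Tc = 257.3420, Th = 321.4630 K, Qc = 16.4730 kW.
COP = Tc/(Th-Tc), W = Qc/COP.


COP = 257.3420 / 64.1210 = 4.0134
W = 16.4730 / 4.0134 = 4.1045 kW

COP = 4.0134, W = 4.1045 kW


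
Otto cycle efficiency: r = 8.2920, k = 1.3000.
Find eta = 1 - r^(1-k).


r^(k-1) = 1.8862
eta = 1 - 1/1.8862 = 0.4698 = 46.9846%

46.9846%


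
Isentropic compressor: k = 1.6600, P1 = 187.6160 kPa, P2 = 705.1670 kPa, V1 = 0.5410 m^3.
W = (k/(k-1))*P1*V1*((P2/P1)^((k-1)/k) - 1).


(k-1)/k = 0.3976
(P2/P1)^exp = 1.6929
W = 2.5152 * 187.6160 * 0.5410 * (1.6929 - 1) = 176.8814 kJ

176.8814 kJ


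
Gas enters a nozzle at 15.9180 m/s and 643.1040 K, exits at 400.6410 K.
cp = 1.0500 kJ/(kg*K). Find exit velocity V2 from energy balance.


dT = 242.4630 K
2*cp*1000*dT = 509172.3000
V1^2 = 253.3827
V2 = sqrt(509425.6827) = 713.7406 m/s

713.7406 m/s


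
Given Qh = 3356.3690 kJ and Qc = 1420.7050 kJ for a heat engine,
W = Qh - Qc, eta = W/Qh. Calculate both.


W = 3356.3690 - 1420.7050 = 1935.6640 kJ
eta = 1935.6640 / 3356.3690 = 0.5767 = 57.6714%

W = 1935.6640 kJ, eta = 57.6714%


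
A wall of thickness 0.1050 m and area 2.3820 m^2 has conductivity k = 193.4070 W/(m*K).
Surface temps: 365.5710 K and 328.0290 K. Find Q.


dT = 37.5420 K
Q = 193.4070 * 2.3820 * 37.5420 / 0.1050 = 164718.3760 W

164718.3760 W


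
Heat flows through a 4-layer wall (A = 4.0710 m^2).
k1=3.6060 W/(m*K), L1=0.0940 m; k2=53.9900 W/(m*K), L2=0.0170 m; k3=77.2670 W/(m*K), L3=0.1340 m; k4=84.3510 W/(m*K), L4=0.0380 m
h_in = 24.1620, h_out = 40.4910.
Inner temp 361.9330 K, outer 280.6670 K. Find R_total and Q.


R_conv_in = 1/(24.1620*4.0710) = 0.0102
R_1 = 0.0940/(3.6060*4.0710) = 0.0064
R_2 = 0.0170/(53.9900*4.0710) = 7.7345e-05
R_3 = 0.1340/(77.2670*4.0710) = 0.0004
R_4 = 0.0380/(84.3510*4.0710) = 0.0001
R_conv_out = 1/(40.4910*4.0710) = 0.0061
R_total = 0.0233 K/W
Q = 81.2660 / 0.0233 = 3495.2867 W

R_total = 0.0233 K/W, Q = 3495.2867 W


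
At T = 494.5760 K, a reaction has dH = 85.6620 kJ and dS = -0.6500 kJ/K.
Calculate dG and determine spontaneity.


T*dS = 494.5760 * -0.6500 = -321.4744 kJ
dG = 85.6620 + 321.4744 = 407.1364 kJ (non-spontaneous)

dG = 407.1364 kJ, non-spontaneous


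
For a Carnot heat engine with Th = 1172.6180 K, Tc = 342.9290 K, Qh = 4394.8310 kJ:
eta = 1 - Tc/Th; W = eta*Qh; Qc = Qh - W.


eta = 1 - 342.9290/1172.6180 = 0.7076
W = 0.7076 * 4394.8310 = 3109.5744 kJ
Qc = 4394.8310 - 3109.5744 = 1285.2566 kJ

eta = 70.7553%, W = 3109.5744 kJ, Qc = 1285.2566 kJ


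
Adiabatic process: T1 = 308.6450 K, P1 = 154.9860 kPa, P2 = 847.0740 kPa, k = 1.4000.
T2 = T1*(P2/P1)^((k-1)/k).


(k-1)/k = 0.2857
(P2/P1)^exp = 1.6246
T2 = 308.6450 * 1.6246 = 501.4300 K

501.4300 K


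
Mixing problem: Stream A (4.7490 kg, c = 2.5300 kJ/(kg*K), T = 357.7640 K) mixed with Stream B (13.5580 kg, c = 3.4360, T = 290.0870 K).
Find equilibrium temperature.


num = 17812.3102
den = 58.6003
Tf = 303.9630 K

303.9630 K


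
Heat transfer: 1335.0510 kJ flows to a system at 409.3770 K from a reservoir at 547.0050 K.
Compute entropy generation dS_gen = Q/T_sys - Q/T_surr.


dS_sys = 1335.0510/409.3770 = 3.2612 kJ/K
dS_surr = -1335.0510/547.0050 = -2.4407 kJ/K
dS_gen = 3.2612 - 2.4407 = 0.8205 kJ/K (irreversible)

dS_gen = 0.8205 kJ/K, irreversible


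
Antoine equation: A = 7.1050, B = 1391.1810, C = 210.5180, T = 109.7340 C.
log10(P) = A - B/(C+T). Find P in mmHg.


C+T = 320.2520
B/(C+T) = 4.3440
log10(P) = 7.1050 - 4.3440 = 2.7610
P = 10^2.7610 = 576.7403 mmHg

576.7403 mmHg


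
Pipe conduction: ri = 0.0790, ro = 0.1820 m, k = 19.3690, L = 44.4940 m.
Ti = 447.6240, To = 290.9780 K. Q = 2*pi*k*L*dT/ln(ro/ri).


dT = 156.6460 K
ln(ro/ri) = 0.8346
Q = 2*pi*19.3690*44.4940*156.6460 / 0.8346 = 1016367.7323 W

1016367.7323 W


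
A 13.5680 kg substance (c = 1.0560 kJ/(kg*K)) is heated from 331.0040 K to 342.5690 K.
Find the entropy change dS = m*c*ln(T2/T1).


T2/T1 = 1.0349
ln(T2/T1) = 0.0343
dS = 13.5680 * 1.0560 * 0.0343 = 0.4921 kJ/K

0.4921 kJ/K


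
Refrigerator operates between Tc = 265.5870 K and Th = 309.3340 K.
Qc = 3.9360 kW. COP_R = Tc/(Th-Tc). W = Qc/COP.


COP = 265.5870 / 43.7470 = 6.0710
W = 3.9360 / 6.0710 = 0.6483 kW

COP = 6.0710, W = 0.6483 kW


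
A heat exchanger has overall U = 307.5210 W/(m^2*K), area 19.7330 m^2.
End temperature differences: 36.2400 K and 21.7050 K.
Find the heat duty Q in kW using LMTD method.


LMTD = 28.3543 K
Q = 307.5210 * 19.7330 * 28.3543 = 172062.6783 W = 172.0627 kW

172.0627 kW


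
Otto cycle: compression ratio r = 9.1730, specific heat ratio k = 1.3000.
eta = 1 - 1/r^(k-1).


r^(k-1) = 1.9443
eta = 1 - 1/1.9443 = 0.4857 = 48.5664%

48.5664%


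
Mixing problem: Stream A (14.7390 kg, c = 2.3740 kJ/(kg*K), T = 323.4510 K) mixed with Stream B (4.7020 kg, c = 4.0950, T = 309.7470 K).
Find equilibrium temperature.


num = 17281.7578
den = 54.2451
Tf = 318.5867 K

318.5867 K


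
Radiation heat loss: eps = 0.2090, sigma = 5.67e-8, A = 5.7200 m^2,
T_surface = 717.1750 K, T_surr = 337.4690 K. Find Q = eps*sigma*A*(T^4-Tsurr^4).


T^4 = 2.6455e+11
Tsurr^4 = 1.2970e+10
Q = 0.2090 * 5.67e-8 * 5.7200 * 2.5158e+11 = 17052.7391 W

17052.7391 W


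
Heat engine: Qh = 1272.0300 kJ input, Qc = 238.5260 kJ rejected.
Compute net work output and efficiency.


W = 1272.0300 - 238.5260 = 1033.5040 kJ
eta = 1033.5040 / 1272.0300 = 0.8125 = 81.2484%

W = 1033.5040 kJ, eta = 81.2484%


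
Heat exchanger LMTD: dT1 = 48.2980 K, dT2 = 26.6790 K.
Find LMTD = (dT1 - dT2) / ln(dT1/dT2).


dT1/dT2 = 1.8103
ln(dT1/dT2) = 0.5935
LMTD = 21.6190 / 0.5935 = 36.4255 K

36.4255 K


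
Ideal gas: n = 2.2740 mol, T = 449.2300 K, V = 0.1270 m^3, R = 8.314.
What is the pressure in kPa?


P = nRT/V = 2.2740 * 8.314 * 449.2300 / 0.1270
= 8493.1586 / 0.1270 = 66875.2642 Pa = 66.8753 kPa

66.8753 kPa


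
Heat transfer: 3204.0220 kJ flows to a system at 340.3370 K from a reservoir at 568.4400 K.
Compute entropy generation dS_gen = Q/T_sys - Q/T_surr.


dS_sys = 3204.0220/340.3370 = 9.4143 kJ/K
dS_surr = -3204.0220/568.4400 = -5.6365 kJ/K
dS_gen = 9.4143 - 5.6365 = 3.7777 kJ/K (irreversible)

dS_gen = 3.7777 kJ/K, irreversible


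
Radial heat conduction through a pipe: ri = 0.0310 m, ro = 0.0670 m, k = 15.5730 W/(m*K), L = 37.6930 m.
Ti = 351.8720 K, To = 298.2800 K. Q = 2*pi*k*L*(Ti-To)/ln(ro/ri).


dT = 53.5920 K
ln(ro/ri) = 0.7707
Q = 2*pi*15.5730*37.6930*53.5920 / 0.7707 = 256462.8186 W

256462.8186 W


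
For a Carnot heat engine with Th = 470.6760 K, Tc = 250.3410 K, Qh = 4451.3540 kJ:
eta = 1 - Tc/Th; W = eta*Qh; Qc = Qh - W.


eta = 1 - 250.3410/470.6760 = 0.4681
W = 0.4681 * 4451.3540 = 2083.7882 kJ
Qc = 4451.3540 - 2083.7882 = 2367.5658 kJ

eta = 46.8125%, W = 2083.7882 kJ, Qc = 2367.5658 kJ


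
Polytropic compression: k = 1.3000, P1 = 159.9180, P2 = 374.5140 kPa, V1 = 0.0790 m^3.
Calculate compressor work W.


(k-1)/k = 0.2308
(P2/P1)^exp = 1.2170
W = 4.3333 * 159.9180 * 0.0790 * (1.2170 - 1) = 11.8790 kJ

11.8790 kJ


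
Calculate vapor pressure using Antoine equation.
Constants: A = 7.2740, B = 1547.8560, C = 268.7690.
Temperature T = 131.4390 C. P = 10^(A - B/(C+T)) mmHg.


C+T = 400.2080
B/(C+T) = 3.8676
log10(P) = 7.2740 - 3.8676 = 3.4064
P = 10^3.4064 = 2549.0078 mmHg

2549.0078 mmHg


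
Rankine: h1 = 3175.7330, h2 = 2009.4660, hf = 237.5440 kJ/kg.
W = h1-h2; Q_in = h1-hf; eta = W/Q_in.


W = 1166.2670 kJ/kg
Q_in = 2938.1890 kJ/kg
eta = 0.3969 = 39.6934%

eta = 39.6934%


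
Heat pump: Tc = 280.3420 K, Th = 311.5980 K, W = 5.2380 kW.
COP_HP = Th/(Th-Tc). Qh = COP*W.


COP = 311.5980 / 31.2560 = 9.9692
Qh = 9.9692 * 5.2380 = 52.2188 kW

COP = 9.9692, Qh = 52.2188 kW


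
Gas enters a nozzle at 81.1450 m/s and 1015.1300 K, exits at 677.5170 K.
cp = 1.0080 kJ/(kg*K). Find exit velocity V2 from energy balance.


dT = 337.6130 K
2*cp*1000*dT = 680627.8080
V1^2 = 6584.5110
V2 = sqrt(687212.3190) = 828.9827 m/s

828.9827 m/s


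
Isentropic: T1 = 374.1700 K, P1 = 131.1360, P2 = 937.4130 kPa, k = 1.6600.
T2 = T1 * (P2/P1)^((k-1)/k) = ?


(k-1)/k = 0.3976
(P2/P1)^exp = 2.1859
T2 = 374.1700 * 2.1859 = 817.8888 K

817.8888 K


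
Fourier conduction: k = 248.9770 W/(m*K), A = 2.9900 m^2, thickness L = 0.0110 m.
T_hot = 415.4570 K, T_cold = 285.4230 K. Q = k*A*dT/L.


dT = 130.0340 K
Q = 248.9770 * 2.9900 * 130.0340 / 0.0110 = 8800242.8093 W

8800242.8093 W


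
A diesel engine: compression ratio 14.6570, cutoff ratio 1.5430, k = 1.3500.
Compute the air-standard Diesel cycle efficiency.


r^(k-1) = 2.5593
rc^k = 1.7959
eta = 0.5757 = 57.5736%

57.5736%


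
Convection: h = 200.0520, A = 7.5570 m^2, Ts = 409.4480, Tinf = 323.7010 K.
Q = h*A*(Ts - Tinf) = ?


dT = 85.7470 K
Q = 200.0520 * 7.5570 * 85.7470 = 129631.7113 W

129631.7113 W


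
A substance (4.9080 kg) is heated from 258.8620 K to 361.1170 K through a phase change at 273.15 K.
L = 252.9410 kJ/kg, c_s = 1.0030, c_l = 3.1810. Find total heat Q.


Q1 (sensible, solid) = 4.9080 * 1.0030 * 14.2880 = 70.3359 kJ
Q2 (latent) = 4.9080 * 252.9410 = 1241.4344 kJ
Q3 (sensible, liquid) = 4.9080 * 3.1810 * 87.9670 = 1373.3714 kJ
Q_total = 2685.1417 kJ

2685.1417 kJ


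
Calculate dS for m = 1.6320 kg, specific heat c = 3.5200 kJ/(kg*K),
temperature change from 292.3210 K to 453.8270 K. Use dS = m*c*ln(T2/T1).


T2/T1 = 1.5525
ln(T2/T1) = 0.4399
dS = 1.6320 * 3.5200 * 0.4399 = 2.5269 kJ/K

2.5269 kJ/K


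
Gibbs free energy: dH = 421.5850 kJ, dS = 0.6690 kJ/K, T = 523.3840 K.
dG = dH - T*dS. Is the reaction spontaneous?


T*dS = 523.3840 * 0.6690 = 350.1439 kJ
dG = 421.5850 - 350.1439 = 71.4411 kJ (non-spontaneous)

dG = 71.4411 kJ, non-spontaneous


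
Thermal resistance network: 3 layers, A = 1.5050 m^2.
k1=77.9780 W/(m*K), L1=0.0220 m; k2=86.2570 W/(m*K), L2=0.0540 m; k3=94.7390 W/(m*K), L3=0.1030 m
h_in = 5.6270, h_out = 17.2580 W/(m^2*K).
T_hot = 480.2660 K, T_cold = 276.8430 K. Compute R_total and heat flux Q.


R_conv_in = 1/(5.6270*1.5050) = 0.1181
R_1 = 0.0220/(77.9780*1.5050) = 0.0002
R_2 = 0.0540/(86.2570*1.5050) = 0.0004
R_3 = 0.1030/(94.7390*1.5050) = 0.0007
R_conv_out = 1/(17.2580*1.5050) = 0.0385
R_total = 0.1579 K/W
Q = 203.4230 / 0.1579 = 1288.2236 W

R_total = 0.1579 K/W, Q = 1288.2236 W


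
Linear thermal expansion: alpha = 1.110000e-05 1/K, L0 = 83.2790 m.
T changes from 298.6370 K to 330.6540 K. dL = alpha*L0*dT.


dT = 32.0170 K
dL = 1.110000e-05 * 83.2790 * 32.0170 = 0.029596 m
L_final = 83.308596 m

dL = 0.029596 m


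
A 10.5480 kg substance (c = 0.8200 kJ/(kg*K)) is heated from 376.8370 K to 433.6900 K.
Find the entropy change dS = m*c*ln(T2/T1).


T2/T1 = 1.1509
ln(T2/T1) = 0.1405
dS = 10.5480 * 0.8200 * 0.1405 = 1.2154 kJ/K

1.2154 kJ/K


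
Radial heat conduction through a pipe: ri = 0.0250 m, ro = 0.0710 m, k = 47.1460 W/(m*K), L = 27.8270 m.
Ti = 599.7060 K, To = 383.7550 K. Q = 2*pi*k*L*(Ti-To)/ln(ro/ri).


dT = 215.9510 K
ln(ro/ri) = 1.0438
Q = 2*pi*47.1460*27.8270*215.9510 / 1.0438 = 1705404.2824 W

1705404.2824 W


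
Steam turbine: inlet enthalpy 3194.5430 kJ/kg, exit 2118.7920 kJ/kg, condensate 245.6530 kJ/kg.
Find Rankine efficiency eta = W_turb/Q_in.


W = 1075.7510 kJ/kg
Q_in = 2948.8900 kJ/kg
eta = 0.3648 = 36.4799%

eta = 36.4799%


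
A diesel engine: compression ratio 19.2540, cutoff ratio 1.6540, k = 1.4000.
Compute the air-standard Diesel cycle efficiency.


r^(k-1) = 3.2644
rc^k = 2.0228
eta = 0.6578 = 65.7808%

65.7808%


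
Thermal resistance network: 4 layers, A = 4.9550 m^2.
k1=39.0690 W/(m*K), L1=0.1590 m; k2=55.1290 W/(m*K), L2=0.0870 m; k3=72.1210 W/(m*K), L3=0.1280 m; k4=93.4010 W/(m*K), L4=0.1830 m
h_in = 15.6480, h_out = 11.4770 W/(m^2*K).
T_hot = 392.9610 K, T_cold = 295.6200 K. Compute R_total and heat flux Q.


R_conv_in = 1/(15.6480*4.9550) = 0.0129
R_1 = 0.1590/(39.0690*4.9550) = 0.0008
R_2 = 0.0870/(55.1290*4.9550) = 0.0003
R_3 = 0.1280/(72.1210*4.9550) = 0.0004
R_4 = 0.1830/(93.4010*4.9550) = 0.0004
R_conv_out = 1/(11.4770*4.9550) = 0.0176
R_total = 0.0324 K/W
Q = 97.3410 / 0.0324 = 3006.6621 W

R_total = 0.0324 K/W, Q = 3006.6621 W


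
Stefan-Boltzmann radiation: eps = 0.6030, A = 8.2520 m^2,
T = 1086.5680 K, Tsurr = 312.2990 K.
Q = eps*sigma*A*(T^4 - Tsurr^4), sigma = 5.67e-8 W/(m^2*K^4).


T^4 = 1.3939e+12
Tsurr^4 = 9.5122e+09
Q = 0.6030 * 5.67e-8 * 8.2520 * 1.3844e+12 = 390583.0041 W

390583.0041 W


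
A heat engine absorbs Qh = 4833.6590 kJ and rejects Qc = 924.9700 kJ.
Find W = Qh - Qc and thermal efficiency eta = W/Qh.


W = 4833.6590 - 924.9700 = 3908.6890 kJ
eta = 3908.6890 / 4833.6590 = 0.8086 = 80.8640%

W = 3908.6890 kJ, eta = 80.8640%


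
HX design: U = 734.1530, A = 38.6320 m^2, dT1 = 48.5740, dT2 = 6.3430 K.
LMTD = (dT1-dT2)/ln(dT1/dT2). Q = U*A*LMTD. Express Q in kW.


LMTD = 20.7448 K
Q = 734.1530 * 38.6320 * 20.7448 = 588360.5673 W = 588.3606 kW

588.3606 kW


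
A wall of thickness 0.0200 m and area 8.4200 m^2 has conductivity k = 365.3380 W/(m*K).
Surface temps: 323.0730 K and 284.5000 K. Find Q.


dT = 38.5730 K
Q = 365.3380 * 8.4200 * 38.5730 / 0.0200 = 5932808.9058 W

5932808.9058 W


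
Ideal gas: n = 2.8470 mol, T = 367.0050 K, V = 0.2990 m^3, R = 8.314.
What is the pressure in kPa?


P = nRT/V = 2.8470 * 8.314 * 367.0050 / 0.2990
= 8686.9929 / 0.2990 = 29053.4881 Pa = 29.0535 kPa

29.0535 kPa


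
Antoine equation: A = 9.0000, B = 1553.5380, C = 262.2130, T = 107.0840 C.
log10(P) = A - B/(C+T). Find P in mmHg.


C+T = 369.2970
B/(C+T) = 4.2067
log10(P) = 9.0000 - 4.2067 = 4.7933
P = 10^4.7933 = 62123.4884 mmHg

62123.4884 mmHg


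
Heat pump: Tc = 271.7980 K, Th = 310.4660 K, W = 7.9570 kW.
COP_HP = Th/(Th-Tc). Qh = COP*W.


COP = 310.4660 / 38.6680 = 8.0290
Qh = 8.0290 * 7.9570 = 63.8869 kW

COP = 8.0290, Qh = 63.8869 kW


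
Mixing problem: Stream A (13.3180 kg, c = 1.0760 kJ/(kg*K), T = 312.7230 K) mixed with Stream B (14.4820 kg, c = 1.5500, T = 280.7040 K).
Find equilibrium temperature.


num = 10782.3639
den = 36.7773
Tf = 293.1801 K

293.1801 K


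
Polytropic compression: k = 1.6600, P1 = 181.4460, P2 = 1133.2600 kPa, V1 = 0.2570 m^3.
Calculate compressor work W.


(k-1)/k = 0.3976
(P2/P1)^exp = 2.0716
W = 2.5152 * 181.4460 * 0.2570 * (2.0716 - 1) = 125.6888 kJ

125.6888 kJ


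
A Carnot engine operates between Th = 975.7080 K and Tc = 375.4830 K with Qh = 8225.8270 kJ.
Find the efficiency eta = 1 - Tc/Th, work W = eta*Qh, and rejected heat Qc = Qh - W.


eta = 1 - 375.4830/975.7080 = 0.6152
W = 0.6152 * 8225.8270 = 5060.2711 kJ
Qc = 8225.8270 - 5060.2711 = 3165.5559 kJ

eta = 61.5169%, W = 5060.2711 kJ, Qc = 3165.5559 kJ


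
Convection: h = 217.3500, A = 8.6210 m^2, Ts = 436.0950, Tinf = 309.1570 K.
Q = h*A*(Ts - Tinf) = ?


dT = 126.9380 K
Q = 217.3500 * 8.6210 * 126.9380 = 237853.1684 W

237853.1684 W


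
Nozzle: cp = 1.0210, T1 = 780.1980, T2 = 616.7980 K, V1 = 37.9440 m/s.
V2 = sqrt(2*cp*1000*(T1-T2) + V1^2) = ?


dT = 163.4000 K
2*cp*1000*dT = 333662.8000
V1^2 = 1439.7471
V2 = sqrt(335102.5471) = 578.8804 m/s

578.8804 m/s


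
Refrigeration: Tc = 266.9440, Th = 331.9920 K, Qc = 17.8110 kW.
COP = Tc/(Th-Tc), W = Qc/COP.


COP = 266.9440 / 65.0480 = 4.1038
W = 17.8110 / 4.1038 = 4.3401 kW

COP = 4.1038, W = 4.3401 kW


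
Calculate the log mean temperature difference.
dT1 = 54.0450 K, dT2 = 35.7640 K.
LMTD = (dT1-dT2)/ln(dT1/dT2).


dT1/dT2 = 1.5112
ln(dT1/dT2) = 0.4129
LMTD = 18.2810 / 0.4129 = 44.2773 K

44.2773 K


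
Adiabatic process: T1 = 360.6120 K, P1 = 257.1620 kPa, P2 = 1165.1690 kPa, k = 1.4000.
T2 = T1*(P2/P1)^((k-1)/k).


(k-1)/k = 0.2857
(P2/P1)^exp = 1.5399
T2 = 360.6120 * 1.5399 = 555.2912 K

555.2912 K


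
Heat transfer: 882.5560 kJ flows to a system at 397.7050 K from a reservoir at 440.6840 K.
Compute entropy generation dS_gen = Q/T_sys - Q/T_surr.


dS_sys = 882.5560/397.7050 = 2.2191 kJ/K
dS_surr = -882.5560/440.6840 = -2.0027 kJ/K
dS_gen = 2.2191 - 2.0027 = 0.2164 kJ/K (irreversible)

dS_gen = 0.2164 kJ/K, irreversible


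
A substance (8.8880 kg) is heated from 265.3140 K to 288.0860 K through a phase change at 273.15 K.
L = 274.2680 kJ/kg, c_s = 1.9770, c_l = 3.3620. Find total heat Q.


Q1 (sensible, solid) = 8.8880 * 1.9770 * 7.8360 = 137.6909 kJ
Q2 (latent) = 8.8880 * 274.2680 = 2437.6940 kJ
Q3 (sensible, liquid) = 8.8880 * 3.3620 * 14.9360 = 446.3094 kJ
Q_total = 3021.6943 kJ

3021.6943 kJ


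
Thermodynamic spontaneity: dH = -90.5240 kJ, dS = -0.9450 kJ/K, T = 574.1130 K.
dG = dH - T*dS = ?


T*dS = 574.1130 * -0.9450 = -542.5368 kJ
dG = -90.5240 + 542.5368 = 452.0128 kJ (non-spontaneous)

dG = 452.0128 kJ, non-spontaneous


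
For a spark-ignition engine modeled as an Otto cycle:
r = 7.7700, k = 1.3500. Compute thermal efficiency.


r^(k-1) = 2.0495
eta = 1 - 1/2.0495 = 0.5121 = 51.2075%

51.2075%


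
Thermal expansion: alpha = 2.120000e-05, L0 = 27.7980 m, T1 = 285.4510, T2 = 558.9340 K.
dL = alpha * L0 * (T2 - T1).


dT = 273.4830 K
dL = 2.120000e-05 * 27.7980 * 273.4830 = 0.161168 m
L_final = 27.959168 m

dL = 0.161168 m


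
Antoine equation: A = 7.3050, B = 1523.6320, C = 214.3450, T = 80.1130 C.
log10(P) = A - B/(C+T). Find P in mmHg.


C+T = 294.4580
B/(C+T) = 5.1744
log10(P) = 7.3050 - 5.1744 = 2.1306
P = 10^2.1306 = 135.0949 mmHg

135.0949 mmHg


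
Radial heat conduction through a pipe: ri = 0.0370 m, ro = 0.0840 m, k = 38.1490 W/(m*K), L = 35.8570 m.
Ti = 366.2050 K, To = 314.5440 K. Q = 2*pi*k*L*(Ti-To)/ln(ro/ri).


dT = 51.6610 K
ln(ro/ri) = 0.8199
Q = 2*pi*38.1490*35.8570*51.6610 / 0.8199 = 541551.1594 W

541551.1594 W
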